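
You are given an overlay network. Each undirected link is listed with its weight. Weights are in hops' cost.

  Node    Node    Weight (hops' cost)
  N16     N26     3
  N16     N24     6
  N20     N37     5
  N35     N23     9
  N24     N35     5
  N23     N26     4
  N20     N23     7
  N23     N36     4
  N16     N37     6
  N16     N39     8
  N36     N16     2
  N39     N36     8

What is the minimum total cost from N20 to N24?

17 hops' cost

Shortest distances from N20:
N20: 0
N37: 5  (via N20)
N23: 7  (via N20)
N16: 11  (via N37)
N36: 11  (via N23)
N26: 11  (via N23)
N35: 16  (via N23)
N24: 17  (via N16)
Shortest route: N20 → N37 → N16 → N24 = 17 hops' cost.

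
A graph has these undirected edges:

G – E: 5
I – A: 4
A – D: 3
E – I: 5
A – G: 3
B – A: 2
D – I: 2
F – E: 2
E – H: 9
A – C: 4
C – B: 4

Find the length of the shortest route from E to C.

Settle nodes by increasing distance from E:
E: 0
F: 2  (via E)
G: 5  (via E)
I: 5  (via E)
D: 7  (via I)
A: 8  (via G)
H: 9  (via E)
B: 10  (via A)
C: 12  (via A)
Shortest route: E–G–A–C = 12.

12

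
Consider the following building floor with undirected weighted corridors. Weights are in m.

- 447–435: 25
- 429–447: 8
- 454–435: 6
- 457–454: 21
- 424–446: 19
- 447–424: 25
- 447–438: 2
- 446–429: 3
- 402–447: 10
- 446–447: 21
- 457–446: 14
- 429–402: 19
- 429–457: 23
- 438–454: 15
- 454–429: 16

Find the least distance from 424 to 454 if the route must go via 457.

54 m

Shortest 424→457: 424–446–457 = 33
Shortest 457→454: 457–454 = 21
Total via 457: 33 + 21 = 54 m.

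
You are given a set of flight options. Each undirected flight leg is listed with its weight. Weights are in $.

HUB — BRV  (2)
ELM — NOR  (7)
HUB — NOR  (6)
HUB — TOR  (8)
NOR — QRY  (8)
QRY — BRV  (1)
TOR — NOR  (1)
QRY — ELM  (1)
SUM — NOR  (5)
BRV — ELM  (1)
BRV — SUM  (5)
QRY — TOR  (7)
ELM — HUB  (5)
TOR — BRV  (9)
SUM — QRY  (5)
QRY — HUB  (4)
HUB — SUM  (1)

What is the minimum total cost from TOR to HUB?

Running Dijkstra from TOR:
TOR: 0
NOR: 1  (via TOR)
SUM: 6  (via NOR)
HUB: 7  (via NOR)
Shortest route: TOR → NOR → HUB = $7.

$7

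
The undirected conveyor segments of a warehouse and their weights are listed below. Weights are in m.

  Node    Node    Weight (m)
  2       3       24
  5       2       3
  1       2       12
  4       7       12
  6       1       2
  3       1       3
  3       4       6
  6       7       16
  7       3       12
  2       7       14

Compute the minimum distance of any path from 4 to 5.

Shortest distances from 4:
4: 0
3: 6  (via 4)
1: 9  (via 3)
6: 11  (via 1)
7: 12  (via 4)
2: 21  (via 1)
5: 24  (via 2)
Shortest route: 4–3–1–2–5 = 24 m.

24 m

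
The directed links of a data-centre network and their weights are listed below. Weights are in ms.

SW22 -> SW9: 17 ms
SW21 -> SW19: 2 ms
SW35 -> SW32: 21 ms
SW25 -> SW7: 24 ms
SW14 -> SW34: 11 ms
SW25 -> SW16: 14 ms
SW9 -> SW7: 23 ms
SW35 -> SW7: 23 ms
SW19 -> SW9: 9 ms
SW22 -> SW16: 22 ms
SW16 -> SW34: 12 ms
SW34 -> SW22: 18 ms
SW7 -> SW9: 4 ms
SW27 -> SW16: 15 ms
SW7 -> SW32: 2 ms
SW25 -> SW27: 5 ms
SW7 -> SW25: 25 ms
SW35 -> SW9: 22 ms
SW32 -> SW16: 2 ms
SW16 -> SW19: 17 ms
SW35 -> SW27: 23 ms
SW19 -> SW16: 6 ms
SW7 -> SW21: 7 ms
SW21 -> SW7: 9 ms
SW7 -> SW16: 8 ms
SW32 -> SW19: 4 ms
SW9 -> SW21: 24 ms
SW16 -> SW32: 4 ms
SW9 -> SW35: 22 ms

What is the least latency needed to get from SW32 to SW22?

Settle nodes by increasing distance from SW32:
SW32: 0
SW16: 2  (via SW32)
SW19: 4  (via SW32)
SW9: 13  (via SW19)
SW34: 14  (via SW16)
SW22: 32  (via SW34)
Shortest route: SW32 → SW16 → SW34 → SW22 = 32 ms.

32 ms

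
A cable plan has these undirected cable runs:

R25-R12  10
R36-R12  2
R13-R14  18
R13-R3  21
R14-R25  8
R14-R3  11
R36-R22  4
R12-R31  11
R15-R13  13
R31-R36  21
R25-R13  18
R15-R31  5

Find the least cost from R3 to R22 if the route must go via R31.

56

Best R3 to R31: R3 → R13 → R15 → R31 costing 39
Best R31 to R22: R31 → R12 → R36 → R22 costing 17
Total via R31: 39 + 17 = 56.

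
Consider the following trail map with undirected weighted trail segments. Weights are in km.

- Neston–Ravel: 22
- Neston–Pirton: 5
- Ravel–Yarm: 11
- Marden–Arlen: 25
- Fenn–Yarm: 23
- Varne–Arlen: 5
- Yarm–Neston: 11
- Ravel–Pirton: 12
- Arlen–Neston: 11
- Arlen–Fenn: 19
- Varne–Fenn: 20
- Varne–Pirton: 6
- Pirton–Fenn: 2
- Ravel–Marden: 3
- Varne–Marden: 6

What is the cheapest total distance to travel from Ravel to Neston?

Enumerating some paths:
Ravel–Neston: 22 = 22
Ravel–Pirton–Neston: 12+5 = 17
Ravel–Marden–Varne–Pirton–Neston: 3+6+6+5 = 20
Cheapest is Ravel–Pirton–Neston at 17 km.

17 km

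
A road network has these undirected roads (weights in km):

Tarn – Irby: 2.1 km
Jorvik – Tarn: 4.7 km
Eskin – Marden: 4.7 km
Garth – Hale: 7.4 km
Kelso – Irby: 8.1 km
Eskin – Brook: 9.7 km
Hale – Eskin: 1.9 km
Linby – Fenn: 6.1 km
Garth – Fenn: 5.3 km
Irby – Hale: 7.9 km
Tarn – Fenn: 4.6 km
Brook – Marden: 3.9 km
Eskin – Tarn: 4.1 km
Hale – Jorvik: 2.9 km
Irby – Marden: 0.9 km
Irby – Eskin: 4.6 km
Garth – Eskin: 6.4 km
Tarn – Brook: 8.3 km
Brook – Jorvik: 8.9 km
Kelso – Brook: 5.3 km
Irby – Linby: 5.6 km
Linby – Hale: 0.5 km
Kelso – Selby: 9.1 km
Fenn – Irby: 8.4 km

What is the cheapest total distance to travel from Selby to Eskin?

21.8 km

Shortest distances from Selby:
Selby: 0
Kelso: 9.1  (via Selby)
Brook: 14.4  (via Kelso)
Irby: 17.2  (via Kelso)
Marden: 18.1  (via Irby)
Tarn: 19.3  (via Irby)
Eskin: 21.8  (via Irby)
Shortest route: Selby → Kelso → Irby → Eskin = 21.8 km.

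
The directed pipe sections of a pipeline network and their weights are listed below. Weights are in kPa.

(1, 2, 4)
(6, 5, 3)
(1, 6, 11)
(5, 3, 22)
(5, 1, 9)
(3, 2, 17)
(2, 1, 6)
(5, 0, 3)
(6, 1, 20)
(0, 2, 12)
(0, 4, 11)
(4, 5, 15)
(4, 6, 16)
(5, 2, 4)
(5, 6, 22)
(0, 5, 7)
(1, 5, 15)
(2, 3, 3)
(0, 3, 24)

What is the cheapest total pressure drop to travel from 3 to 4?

51 kPa

Settle nodes by increasing distance from 3:
3: 0
2: 17  (via 3)
1: 23  (via 2)
6: 34  (via 1)
5: 37  (via 6)
0: 40  (via 5)
4: 51  (via 0)
Shortest route: 3 → 2 → 1 → 6 → 5 → 0 → 4 = 51 kPa.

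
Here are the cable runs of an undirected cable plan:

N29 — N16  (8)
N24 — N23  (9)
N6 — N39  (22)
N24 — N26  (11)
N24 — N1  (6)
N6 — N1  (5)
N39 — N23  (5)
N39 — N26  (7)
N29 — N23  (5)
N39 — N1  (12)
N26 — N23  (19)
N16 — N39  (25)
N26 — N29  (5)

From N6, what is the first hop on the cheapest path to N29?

N1

Compare a few routes:
N6–N1–N24–N23–N29: 5+6+9+5 = 25
N6–N1–N24–N26–N29: 5+6+11+5 = 27
The minimum is 25 via N6–N1–N24–N23–N29.
So from N6 the first move is to N1.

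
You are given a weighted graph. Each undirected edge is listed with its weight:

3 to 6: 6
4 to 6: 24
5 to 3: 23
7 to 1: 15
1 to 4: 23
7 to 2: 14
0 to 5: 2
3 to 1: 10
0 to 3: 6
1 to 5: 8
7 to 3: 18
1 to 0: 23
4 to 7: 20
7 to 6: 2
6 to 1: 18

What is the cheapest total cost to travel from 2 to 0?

Running Dijkstra from 2:
2: 0
7: 14  (via 2)
6: 16  (via 7)
3: 22  (via 6)
0: 28  (via 3)
Shortest route: 2–7–6–3–0 = 28.

28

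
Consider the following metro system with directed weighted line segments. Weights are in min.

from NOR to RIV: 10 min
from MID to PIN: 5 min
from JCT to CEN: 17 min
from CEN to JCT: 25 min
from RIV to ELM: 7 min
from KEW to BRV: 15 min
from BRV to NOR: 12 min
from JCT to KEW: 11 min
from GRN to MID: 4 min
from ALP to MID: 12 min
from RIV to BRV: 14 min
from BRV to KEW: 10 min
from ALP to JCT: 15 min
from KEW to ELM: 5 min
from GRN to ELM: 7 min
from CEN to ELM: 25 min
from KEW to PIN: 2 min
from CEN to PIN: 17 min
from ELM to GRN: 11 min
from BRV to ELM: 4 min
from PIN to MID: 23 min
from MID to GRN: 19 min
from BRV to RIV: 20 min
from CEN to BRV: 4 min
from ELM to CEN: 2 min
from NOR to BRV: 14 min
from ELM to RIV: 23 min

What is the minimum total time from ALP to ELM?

Enumerating some paths:
ALP - JCT - KEW - ELM: 15+11+5 = 31
ALP - MID - GRN - ELM: 12+19+7 = 38
The minimum is 31 min via ALP - JCT - KEW - ELM.

31 min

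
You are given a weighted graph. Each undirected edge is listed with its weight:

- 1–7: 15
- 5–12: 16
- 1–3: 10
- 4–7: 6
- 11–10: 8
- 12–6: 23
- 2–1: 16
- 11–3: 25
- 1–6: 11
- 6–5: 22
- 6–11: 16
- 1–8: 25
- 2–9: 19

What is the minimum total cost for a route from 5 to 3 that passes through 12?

60

Best 5 to 12: 5 → 12 costing 16
Best 12 to 3: 12 → 6 → 1 → 3 costing 44
Total via 12: 16 + 44 = 60.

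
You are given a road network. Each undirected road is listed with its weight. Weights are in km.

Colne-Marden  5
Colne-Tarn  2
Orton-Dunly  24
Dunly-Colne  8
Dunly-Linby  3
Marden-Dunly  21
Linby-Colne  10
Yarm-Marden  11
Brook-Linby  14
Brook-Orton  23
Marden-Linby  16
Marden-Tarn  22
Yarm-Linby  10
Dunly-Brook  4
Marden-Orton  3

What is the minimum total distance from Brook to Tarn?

Candidate routes:
Brook–Linby–Colne–Tarn: 14+10+2 = 26
Brook–Linby–Dunly–Colne–Tarn: 14+3+8+2 = 27
Brook–Dunly–Colne–Tarn: 4+8+2 = 14
Brook–Dunly–Linby–Colne–Tarn: 4+3+10+2 = 19
Cheapest is Brook–Dunly–Colne–Tarn at 14 km.

14 km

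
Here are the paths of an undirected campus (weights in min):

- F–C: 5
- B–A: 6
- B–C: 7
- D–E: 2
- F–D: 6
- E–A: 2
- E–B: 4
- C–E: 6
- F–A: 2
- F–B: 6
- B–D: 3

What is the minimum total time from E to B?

Enumerating some paths:
E–A–F–B: 2+2+6 = 10
E–B: 4 = 4
E–D–B: 2+3 = 5
E–A–B: 2+6 = 8
The minimum is 4 min via E–B.

4 min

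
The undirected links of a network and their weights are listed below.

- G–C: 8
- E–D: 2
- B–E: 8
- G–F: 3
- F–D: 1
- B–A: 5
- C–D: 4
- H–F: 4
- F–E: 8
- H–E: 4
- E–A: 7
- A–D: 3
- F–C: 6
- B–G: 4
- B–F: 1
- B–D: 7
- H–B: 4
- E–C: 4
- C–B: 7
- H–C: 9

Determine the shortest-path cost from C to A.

Shortest distances from C:
C: 0
D: 4  (via C)
E: 4  (via C)
F: 5  (via D)
B: 6  (via F)
A: 7  (via D)
Shortest route: C → D → A = 7.

7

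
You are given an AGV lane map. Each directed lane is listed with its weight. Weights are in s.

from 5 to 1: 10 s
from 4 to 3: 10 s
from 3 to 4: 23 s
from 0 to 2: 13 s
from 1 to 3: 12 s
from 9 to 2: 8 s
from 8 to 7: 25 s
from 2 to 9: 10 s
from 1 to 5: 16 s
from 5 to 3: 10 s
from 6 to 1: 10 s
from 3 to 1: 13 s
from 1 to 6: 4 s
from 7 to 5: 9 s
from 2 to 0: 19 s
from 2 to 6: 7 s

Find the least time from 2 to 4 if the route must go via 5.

Shortest 2→5: 2 → 6 → 1 → 5 = 33
Best 5 to 4: 5 → 3 → 4 costing 33
Total via 5: 33 + 33 = 66 s.

66 s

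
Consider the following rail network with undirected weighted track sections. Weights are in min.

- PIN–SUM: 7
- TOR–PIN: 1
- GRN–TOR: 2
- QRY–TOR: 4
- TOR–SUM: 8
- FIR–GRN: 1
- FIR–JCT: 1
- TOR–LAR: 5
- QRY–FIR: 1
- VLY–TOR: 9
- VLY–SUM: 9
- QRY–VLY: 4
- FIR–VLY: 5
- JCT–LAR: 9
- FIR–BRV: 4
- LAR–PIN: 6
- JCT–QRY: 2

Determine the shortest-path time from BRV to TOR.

Candidate routes:
BRV–FIR–JCT–QRY–TOR: 4+1+2+4 = 11
BRV–FIR–GRN–TOR: 4+1+2 = 7
BRV–FIR–QRY–TOR: 4+1+4 = 9
The minimum is 7 min via BRV–FIR–GRN–TOR.

7 min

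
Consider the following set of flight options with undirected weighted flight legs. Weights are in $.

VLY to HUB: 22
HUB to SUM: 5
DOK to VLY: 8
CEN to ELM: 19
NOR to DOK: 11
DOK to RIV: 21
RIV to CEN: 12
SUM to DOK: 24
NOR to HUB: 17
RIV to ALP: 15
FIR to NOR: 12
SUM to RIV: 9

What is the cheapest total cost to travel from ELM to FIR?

Shortest distances from ELM:
ELM: 0
CEN: 19  (via ELM)
RIV: 31  (via CEN)
SUM: 40  (via RIV)
HUB: 45  (via SUM)
ALP: 46  (via RIV)
DOK: 52  (via RIV)
VLY: 60  (via DOK)
NOR: 62  (via HUB)
FIR: 74  (via NOR)
Shortest route: ELM–CEN–RIV–SUM–HUB–NOR–FIR = $74.

$74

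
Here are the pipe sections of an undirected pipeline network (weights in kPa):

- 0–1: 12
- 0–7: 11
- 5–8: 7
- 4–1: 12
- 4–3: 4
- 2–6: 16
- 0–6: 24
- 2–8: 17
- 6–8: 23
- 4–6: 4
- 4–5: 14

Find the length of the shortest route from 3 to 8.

25 kPa

Candidate routes:
3 - 4 - 5 - 8: 4+14+7 = 25
3 - 4 - 6 - 8: 4+4+23 = 31
Cheapest is 3 - 4 - 5 - 8 at 25 kPa.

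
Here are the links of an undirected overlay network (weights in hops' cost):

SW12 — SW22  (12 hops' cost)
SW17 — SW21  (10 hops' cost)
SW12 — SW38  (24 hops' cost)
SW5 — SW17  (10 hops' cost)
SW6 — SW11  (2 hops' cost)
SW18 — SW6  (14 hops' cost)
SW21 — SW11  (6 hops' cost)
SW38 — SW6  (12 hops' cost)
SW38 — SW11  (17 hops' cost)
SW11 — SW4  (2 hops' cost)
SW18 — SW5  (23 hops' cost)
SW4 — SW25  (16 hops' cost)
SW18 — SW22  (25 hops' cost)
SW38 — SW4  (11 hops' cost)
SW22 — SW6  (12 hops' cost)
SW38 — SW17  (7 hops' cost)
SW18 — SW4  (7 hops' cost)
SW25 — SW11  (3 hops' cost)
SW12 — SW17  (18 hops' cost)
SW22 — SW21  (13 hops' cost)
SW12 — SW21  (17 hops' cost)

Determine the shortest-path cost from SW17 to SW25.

19 hops' cost

Compare a few routes:
SW17–SW38–SW4–SW11–SW25: 7+11+2+3 = 23
SW17–SW21–SW11–SW25: 10+6+3 = 19
SW17–SW38–SW6–SW11–SW25: 7+12+2+3 = 24
The minimum is 19 hops' cost via SW17–SW21–SW11–SW25.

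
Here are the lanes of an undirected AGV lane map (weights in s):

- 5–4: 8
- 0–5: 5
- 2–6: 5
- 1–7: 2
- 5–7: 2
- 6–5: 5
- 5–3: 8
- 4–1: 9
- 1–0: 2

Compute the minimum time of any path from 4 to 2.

Compare a few routes:
4–5–6–2: 8+5+5 = 18
4–1–7–5–6–2: 9+2+2+5+5 = 23
4–1–0–5–6–2: 9+2+5+5+5 = 26
The minimum is 18 s via 4–5–6–2.

18 s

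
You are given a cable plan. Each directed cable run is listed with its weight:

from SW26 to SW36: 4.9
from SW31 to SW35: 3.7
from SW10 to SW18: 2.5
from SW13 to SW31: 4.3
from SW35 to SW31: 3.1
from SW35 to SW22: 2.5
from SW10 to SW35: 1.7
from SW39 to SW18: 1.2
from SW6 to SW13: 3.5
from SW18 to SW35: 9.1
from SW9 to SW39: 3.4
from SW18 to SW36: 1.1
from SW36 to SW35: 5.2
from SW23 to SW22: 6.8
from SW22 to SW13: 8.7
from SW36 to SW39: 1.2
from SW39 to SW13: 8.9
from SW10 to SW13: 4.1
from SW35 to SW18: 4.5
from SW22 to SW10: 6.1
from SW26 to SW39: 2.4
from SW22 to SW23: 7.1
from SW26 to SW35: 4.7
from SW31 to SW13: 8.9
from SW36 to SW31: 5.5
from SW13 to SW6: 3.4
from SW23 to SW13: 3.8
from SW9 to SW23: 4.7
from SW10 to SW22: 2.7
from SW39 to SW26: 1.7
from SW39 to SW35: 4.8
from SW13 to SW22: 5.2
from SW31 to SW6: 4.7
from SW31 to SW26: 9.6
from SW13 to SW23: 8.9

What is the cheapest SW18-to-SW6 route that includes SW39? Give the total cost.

14.6

Best SW18 to SW39: SW18–SW36–SW39 costing 2.3
Best SW39 to SW6: SW39–SW13–SW6 costing 12.3
Total via SW39: 2.3 + 12.3 = 14.6.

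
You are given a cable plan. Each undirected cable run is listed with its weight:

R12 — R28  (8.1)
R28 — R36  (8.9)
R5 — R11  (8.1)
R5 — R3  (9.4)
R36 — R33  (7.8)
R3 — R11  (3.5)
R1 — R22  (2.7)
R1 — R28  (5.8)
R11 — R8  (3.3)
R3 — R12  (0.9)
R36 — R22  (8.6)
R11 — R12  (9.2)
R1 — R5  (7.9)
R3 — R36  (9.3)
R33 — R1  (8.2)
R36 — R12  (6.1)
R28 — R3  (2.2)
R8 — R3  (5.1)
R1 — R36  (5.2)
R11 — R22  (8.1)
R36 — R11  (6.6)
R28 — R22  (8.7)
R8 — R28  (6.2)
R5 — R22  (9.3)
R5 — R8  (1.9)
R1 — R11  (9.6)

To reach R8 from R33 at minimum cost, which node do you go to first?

R36

Enumerating some paths:
R33 → R1 → R28 → R8: 8.2+5.8+6.2 = 20.2
R33 → R1 → R5 → R8: 8.2+7.9+1.9 = 18
R33 → R36 → R11 → R8: 7.8+6.6+3.3 = 17.7
R33 → R36 → R12 → R3 → R8: 7.8+6.1+0.9+5.1 = 19.9
The minimum is 17.7 via R33 → R36 → R11 → R8.
So from R33 the first move is to R36.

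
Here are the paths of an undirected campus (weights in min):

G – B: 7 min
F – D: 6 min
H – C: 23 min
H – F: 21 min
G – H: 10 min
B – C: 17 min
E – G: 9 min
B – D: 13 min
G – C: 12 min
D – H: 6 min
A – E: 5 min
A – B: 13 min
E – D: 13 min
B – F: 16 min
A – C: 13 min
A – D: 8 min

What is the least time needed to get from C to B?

Running Dijkstra from C:
C: 0
G: 12  (via C)
A: 13  (via C)
B: 17  (via C)
Shortest route: C → B = 17 min.

17 min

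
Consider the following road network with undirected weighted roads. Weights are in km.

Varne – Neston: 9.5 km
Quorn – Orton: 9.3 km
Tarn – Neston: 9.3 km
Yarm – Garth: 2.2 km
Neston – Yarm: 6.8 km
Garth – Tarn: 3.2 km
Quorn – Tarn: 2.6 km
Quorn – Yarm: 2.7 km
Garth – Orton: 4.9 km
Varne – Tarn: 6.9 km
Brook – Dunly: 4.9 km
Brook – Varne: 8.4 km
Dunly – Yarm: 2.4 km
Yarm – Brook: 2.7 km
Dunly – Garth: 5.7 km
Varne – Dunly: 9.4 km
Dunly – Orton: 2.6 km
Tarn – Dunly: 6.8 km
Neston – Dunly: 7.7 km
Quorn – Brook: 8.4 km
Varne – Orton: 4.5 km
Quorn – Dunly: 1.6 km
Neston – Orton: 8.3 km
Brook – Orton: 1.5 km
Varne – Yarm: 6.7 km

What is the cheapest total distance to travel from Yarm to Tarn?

5.3 km

Enumerating some paths:
Yarm → Garth → Tarn: 2.2+3.2 = 5.4
Yarm → Dunly → Quorn → Tarn: 2.4+1.6+2.6 = 6.6
Yarm → Dunly → Tarn: 2.4+6.8 = 9.2
Yarm → Quorn → Tarn: 2.7+2.6 = 5.3
The minimum is 5.3 km via Yarm → Quorn → Tarn.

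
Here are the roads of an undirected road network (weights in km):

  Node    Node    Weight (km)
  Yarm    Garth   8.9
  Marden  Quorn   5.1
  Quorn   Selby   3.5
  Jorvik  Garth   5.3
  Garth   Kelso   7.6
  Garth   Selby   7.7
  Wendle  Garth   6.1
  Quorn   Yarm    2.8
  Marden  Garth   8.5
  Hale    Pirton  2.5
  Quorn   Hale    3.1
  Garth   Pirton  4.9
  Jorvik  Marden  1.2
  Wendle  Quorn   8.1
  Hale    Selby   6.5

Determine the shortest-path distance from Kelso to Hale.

15 km

Compare a few routes:
Kelso–Garth–Selby–Quorn–Hale: 7.6+7.7+3.5+3.1 = 21.9
Kelso–Garth–Jorvik–Marden–Quorn–Hale: 7.6+5.3+1.2+5.1+3.1 = 22.3
Kelso–Garth–Selby–Hale: 7.6+7.7+6.5 = 21.8
Kelso–Garth–Pirton–Hale: 7.6+4.9+2.5 = 15
The minimum is 15 km via Kelso–Garth–Pirton–Hale.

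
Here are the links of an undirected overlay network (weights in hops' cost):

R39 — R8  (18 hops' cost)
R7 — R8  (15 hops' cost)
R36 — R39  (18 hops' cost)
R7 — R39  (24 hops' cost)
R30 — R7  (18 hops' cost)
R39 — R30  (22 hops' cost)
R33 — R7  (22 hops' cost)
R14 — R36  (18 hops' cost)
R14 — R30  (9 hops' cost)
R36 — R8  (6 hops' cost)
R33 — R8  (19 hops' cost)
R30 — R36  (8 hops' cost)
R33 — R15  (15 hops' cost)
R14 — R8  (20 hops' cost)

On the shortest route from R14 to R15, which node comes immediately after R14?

R8

Compare a few routes:
R14 → R30 → R36 → R8 → R33 → R15: 9+8+6+19+15 = 57
R14 → R36 → R8 → R33 → R15: 18+6+19+15 = 58
R14 → R8 → R33 → R15: 20+19+15 = 54
The minimum is 54 hops' cost via R14 → R8 → R33 → R15.
So from R14 the first move is to R8.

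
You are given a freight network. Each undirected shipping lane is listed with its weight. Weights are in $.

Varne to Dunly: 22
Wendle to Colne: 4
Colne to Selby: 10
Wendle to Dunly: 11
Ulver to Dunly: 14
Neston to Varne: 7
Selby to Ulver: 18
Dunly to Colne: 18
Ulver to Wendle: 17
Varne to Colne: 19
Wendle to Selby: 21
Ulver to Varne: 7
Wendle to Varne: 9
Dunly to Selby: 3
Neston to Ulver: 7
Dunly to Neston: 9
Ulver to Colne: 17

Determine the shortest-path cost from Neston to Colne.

Shortest distances from Neston:
Neston: 0
Varne: 7  (via Neston)
Ulver: 7  (via Neston)
Dunly: 9  (via Neston)
Selby: 12  (via Dunly)
Wendle: 16  (via Varne)
Colne: 20  (via Wendle)
Shortest route: Neston–Varne–Wendle–Colne = $20.

$20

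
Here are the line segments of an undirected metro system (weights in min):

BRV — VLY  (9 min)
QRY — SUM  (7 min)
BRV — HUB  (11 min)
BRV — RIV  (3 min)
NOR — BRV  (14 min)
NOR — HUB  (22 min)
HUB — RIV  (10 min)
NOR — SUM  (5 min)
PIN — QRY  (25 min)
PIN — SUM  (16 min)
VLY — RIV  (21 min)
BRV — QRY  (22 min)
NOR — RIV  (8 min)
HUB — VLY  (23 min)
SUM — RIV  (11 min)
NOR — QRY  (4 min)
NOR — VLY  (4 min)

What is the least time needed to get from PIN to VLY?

Compare a few routes:
PIN → SUM → QRY → NOR → VLY: 16+7+4+4 = 31
PIN → SUM → NOR → VLY: 16+5+4 = 25
Cheapest is PIN → SUM → NOR → VLY at 25 min.

25 min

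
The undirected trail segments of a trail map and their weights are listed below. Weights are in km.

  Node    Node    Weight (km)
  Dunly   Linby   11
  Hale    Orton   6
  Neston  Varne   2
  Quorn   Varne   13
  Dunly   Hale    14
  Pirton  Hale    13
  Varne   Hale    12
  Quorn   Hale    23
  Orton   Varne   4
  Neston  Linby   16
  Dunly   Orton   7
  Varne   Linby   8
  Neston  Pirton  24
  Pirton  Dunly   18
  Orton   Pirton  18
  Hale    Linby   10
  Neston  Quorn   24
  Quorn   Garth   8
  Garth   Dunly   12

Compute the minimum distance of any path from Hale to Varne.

10 km

Compare a few routes:
Hale–Varne: 12 = 12
Hale–Linby–Varne: 10+8 = 18
Hale–Dunly–Orton–Varne: 14+7+4 = 25
Hale–Orton–Varne: 6+4 = 10
Cheapest is Hale–Orton–Varne at 10 km.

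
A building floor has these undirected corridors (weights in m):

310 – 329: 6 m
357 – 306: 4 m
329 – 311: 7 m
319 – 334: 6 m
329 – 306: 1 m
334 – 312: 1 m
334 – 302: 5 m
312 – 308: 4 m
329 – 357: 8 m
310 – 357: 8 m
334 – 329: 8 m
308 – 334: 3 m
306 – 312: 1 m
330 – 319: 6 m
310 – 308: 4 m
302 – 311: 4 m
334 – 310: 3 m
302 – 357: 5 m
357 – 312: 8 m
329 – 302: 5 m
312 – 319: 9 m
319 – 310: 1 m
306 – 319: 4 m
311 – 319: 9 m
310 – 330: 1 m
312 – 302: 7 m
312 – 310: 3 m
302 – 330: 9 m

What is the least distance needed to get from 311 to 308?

12 m

Enumerating some paths:
311 - 329 - 306 - 312 - 334 - 308: 7+1+1+1+3 = 13
311 - 302 - 334 - 308: 4+5+3 = 12
The minimum is 12 m via 311 - 302 - 334 - 308.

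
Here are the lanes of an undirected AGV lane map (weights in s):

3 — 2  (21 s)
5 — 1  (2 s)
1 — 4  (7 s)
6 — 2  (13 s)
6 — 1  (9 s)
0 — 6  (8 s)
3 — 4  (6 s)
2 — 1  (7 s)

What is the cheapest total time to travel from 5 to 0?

19 s

Candidate routes:
5 - 1 - 2 - 6 - 0: 2+7+13+8 = 30
5 - 1 - 6 - 0: 2+9+8 = 19
The minimum is 19 s via 5 - 1 - 6 - 0.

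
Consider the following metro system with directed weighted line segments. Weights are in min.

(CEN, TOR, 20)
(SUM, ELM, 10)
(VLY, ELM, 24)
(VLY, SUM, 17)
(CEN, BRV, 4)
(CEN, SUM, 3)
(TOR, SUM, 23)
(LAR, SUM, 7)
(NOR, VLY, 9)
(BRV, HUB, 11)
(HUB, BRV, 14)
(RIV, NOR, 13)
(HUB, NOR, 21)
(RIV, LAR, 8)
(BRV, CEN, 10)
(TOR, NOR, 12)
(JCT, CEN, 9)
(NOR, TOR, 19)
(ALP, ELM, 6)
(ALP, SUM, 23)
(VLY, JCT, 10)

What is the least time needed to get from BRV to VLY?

Candidate routes:
BRV - CEN - TOR - NOR - VLY: 10+20+12+9 = 51
BRV - HUB - NOR - VLY: 11+21+9 = 41
Cheapest is BRV - HUB - NOR - VLY at 41 min.

41 min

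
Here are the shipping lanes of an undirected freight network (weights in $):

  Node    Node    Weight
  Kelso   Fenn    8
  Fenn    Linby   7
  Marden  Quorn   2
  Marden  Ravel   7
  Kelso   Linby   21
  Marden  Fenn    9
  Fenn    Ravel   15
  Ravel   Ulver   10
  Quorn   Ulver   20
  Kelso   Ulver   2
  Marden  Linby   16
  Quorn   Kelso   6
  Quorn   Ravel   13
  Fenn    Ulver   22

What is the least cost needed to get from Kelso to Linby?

$15

Running Dijkstra from Kelso:
Kelso: 0
Ulver: 2  (via Kelso)
Quorn: 6  (via Kelso)
Marden: 8  (via Quorn)
Fenn: 8  (via Kelso)
Ravel: 12  (via Ulver)
Linby: 15  (via Fenn)
Shortest route: Kelso–Fenn–Linby = $15.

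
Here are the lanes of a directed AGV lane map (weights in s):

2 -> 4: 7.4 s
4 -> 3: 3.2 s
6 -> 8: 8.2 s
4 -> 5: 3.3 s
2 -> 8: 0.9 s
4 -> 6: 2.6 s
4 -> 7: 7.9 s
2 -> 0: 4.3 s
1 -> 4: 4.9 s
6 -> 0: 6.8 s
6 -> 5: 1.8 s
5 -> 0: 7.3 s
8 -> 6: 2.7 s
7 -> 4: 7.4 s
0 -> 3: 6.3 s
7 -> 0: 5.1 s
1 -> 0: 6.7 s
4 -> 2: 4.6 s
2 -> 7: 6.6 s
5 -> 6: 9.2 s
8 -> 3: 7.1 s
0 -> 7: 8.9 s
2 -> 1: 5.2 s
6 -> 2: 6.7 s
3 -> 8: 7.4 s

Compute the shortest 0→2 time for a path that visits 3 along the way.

23.1 s

Best 0 to 3: 0 → 3 costing 6.3
Shortest 3→2: 3 → 8 → 6 → 2 = 16.8
Total via 3: 6.3 + 16.8 = 23.1 s.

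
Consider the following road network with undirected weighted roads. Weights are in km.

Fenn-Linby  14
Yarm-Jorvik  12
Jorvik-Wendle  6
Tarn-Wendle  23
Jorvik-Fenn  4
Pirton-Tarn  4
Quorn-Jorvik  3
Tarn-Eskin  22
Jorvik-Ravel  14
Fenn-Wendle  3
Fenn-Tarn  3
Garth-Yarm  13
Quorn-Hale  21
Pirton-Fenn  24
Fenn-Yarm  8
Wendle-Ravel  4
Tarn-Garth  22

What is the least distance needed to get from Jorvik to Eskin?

Shortest distances from Jorvik:
Jorvik: 0
Quorn: 3  (via Jorvik)
Fenn: 4  (via Jorvik)
Wendle: 6  (via Jorvik)
Tarn: 7  (via Fenn)
Ravel: 10  (via Wendle)
Pirton: 11  (via Tarn)
Yarm: 12  (via Jorvik)
Linby: 18  (via Fenn)
Hale: 24  (via Quorn)
Garth: 25  (via Yarm)
Eskin: 29  (via Tarn)
Shortest route: Jorvik–Fenn–Tarn–Eskin = 29 km.

29 km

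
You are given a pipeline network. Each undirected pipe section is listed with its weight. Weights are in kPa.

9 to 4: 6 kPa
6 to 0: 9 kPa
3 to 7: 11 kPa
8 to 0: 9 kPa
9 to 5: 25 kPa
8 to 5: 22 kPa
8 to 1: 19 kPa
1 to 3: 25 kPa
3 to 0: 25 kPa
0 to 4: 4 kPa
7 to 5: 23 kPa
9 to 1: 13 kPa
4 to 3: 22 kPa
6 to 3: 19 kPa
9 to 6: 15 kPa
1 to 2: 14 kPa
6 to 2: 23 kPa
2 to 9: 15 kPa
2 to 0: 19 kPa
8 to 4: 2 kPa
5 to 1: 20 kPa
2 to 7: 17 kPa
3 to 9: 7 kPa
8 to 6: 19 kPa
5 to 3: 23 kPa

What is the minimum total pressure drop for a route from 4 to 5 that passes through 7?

Best 4 to 7: 4 → 9 → 3 → 7 costing 24
Best 7 to 5: 7 → 5 costing 23
Total via 7: 24 + 23 = 47 kPa.

47 kPa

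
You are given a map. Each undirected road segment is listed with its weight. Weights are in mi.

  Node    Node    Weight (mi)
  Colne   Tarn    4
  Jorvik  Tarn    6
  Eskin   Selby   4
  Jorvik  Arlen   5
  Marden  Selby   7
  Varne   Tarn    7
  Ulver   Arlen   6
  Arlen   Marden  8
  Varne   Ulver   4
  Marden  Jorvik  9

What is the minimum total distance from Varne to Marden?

18 mi

Running Dijkstra from Varne:
Varne: 0
Ulver: 4  (via Varne)
Tarn: 7  (via Varne)
Arlen: 10  (via Ulver)
Colne: 11  (via Tarn)
Jorvik: 13  (via Tarn)
Marden: 18  (via Arlen)
Shortest route: Varne → Ulver → Arlen → Marden = 18 mi.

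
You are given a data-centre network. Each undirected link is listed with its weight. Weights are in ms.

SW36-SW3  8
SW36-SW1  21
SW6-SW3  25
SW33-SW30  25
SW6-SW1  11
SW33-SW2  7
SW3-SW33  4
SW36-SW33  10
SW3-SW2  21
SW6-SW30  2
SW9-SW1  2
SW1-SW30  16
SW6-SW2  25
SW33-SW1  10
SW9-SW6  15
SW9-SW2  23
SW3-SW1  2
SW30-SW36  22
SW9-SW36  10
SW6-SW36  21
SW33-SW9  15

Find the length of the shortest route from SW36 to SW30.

Shortest distances from SW36:
SW36: 0
SW3: 8  (via SW36)
SW9: 10  (via SW36)
SW33: 10  (via SW36)
SW1: 10  (via SW3)
SW2: 17  (via SW33)
SW6: 21  (via SW36)
SW30: 22  (via SW36)
Shortest route: SW36 → SW30 = 22 ms.

22 ms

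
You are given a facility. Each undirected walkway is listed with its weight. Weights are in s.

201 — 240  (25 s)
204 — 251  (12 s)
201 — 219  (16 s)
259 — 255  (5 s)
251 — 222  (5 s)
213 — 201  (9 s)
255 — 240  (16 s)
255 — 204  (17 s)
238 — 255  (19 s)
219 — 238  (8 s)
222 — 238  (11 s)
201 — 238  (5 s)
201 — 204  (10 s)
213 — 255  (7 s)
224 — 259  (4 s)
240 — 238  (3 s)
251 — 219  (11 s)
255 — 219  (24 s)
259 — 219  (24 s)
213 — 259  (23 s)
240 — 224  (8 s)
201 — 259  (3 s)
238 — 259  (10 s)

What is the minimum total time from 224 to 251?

27 s

Enumerating some paths:
224 → 259 → 201 → 204 → 251: 4+3+10+12 = 29
224 → 240 → 238 → 222 → 251: 8+3+11+5 = 27
224 → 259 → 201 → 238 → 222 → 251: 4+3+5+11+5 = 28
224 → 240 → 238 → 219 → 251: 8+3+8+11 = 30
Cheapest is 224 → 240 → 238 → 222 → 251 at 27 s.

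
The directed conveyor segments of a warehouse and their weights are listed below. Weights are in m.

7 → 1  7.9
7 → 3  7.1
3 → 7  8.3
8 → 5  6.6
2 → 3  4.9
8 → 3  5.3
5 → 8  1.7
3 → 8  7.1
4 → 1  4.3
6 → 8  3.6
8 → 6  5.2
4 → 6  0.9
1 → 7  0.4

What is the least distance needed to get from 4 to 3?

9.8 m

Candidate routes:
4–6–8–3: 0.9+3.6+5.3 = 9.8
4–1–7–3: 4.3+0.4+7.1 = 11.8
The minimum is 9.8 m via 4–6–8–3.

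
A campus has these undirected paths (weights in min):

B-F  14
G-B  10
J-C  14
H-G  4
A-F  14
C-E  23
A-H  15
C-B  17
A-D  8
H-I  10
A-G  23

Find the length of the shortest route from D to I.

Enumerating some paths:
D → A → G → H → I: 8+23+4+10 = 45
D → A → H → I: 8+15+10 = 33
D → A → F → B → G → H → I: 8+14+14+10+4+10 = 60
The minimum is 33 min via D → A → H → I.

33 min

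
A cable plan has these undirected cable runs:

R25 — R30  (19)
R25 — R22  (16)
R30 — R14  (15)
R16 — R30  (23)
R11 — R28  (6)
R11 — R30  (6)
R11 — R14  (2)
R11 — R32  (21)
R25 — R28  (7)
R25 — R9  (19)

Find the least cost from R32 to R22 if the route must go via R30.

62

Shortest R32→R30: R32 → R11 → R30 = 27
Best R30 to R22: R30 → R25 → R22 costing 35
Total via R30: 27 + 35 = 62.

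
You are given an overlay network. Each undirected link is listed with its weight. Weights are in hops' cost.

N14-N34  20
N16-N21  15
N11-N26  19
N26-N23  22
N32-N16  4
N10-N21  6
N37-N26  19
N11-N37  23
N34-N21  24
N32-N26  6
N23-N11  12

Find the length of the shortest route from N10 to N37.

Enumerating some paths:
N10–N21–N16–N32–N26–N11–N37: 6+15+4+6+19+23 = 73
N10–N21–N16–N32–N26–N37: 6+15+4+6+19 = 50
Cheapest is N10–N21–N16–N32–N26–N37 at 50 hops' cost.

50 hops' cost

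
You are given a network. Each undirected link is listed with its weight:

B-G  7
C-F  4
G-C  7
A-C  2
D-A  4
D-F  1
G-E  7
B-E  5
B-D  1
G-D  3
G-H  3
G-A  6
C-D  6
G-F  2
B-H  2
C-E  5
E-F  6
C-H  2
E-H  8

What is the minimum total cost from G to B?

4

Shortest distances from G:
G: 0
F: 2  (via G)
D: 3  (via G)
H: 3  (via G)
B: 4  (via D)
Shortest route: G → D → B = 4.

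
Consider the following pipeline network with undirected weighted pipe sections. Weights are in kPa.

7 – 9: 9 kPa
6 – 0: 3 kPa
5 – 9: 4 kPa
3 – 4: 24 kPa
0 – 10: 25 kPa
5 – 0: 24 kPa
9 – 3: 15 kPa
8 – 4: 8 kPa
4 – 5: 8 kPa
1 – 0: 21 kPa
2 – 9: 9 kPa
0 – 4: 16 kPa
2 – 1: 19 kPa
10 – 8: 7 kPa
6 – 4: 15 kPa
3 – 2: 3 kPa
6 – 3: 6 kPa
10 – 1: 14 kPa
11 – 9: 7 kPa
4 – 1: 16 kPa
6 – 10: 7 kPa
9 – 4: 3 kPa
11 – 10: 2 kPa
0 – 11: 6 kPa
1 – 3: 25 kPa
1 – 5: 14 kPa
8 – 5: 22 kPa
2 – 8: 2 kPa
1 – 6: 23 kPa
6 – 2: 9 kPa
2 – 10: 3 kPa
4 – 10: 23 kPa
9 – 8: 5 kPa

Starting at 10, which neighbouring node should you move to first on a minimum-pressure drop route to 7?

11

Candidate routes:
10 → 2 → 8 → 9 → 7: 3+2+5+9 = 19
10 → 8 → 9 → 7: 7+5+9 = 21
10 → 11 → 9 → 7: 2+7+9 = 18
The minimum is 18 kPa via 10 → 11 → 9 → 7.
So from 10 the first move is to 11.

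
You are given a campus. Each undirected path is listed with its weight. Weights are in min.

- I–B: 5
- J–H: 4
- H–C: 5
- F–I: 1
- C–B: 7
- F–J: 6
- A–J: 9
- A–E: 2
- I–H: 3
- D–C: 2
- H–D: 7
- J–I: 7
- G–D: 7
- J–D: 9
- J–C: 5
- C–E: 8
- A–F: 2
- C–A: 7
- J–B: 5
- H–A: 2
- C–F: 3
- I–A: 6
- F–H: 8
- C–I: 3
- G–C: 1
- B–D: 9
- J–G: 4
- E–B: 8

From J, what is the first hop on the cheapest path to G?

Candidate routes:
J - C - G: 5+1 = 6
J - F - C - G: 6+3+1 = 10
J - H - C - G: 4+5+1 = 10
J - G: 4 = 4
The minimum is 4 min via J - G.
So from J the first move is to G.

G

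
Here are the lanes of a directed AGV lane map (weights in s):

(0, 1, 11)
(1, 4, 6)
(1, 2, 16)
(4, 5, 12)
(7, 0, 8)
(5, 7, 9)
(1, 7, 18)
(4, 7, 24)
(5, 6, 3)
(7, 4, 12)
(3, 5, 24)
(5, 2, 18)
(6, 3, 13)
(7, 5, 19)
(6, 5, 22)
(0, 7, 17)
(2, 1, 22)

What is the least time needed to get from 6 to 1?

Candidate routes:
6 → 5 → 2 → 1: 22+18+22 = 62
6 → 3 → 5 → 7 → 0 → 1: 13+24+9+8+11 = 65
6 → 5 → 7 → 0 → 1: 22+9+8+11 = 50
Cheapest is 6 → 5 → 7 → 0 → 1 at 50 s.

50 s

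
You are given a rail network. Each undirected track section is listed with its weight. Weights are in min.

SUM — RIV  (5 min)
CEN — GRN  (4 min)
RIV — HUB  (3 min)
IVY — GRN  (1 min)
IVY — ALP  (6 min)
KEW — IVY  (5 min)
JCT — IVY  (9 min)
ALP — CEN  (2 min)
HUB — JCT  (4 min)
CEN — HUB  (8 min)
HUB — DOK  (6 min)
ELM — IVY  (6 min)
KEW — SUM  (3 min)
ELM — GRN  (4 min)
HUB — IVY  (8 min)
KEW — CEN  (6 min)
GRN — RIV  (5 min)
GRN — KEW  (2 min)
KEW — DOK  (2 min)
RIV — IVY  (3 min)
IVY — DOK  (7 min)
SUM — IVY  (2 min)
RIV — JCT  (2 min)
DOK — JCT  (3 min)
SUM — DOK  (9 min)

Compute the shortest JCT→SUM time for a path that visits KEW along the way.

Best JCT to KEW: JCT → DOK → KEW costing 5
Shortest KEW→SUM: KEW → SUM = 3
Total via KEW: 5 + 3 = 8 min.

8 min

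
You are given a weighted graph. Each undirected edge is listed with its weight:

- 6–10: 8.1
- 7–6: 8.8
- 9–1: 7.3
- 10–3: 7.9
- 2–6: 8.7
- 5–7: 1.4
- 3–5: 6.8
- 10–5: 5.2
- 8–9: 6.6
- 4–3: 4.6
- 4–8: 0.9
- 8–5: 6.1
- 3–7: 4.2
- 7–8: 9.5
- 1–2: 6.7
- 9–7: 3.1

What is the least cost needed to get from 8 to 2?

20.6

Running Dijkstra from 8:
8: 0
4: 0.9  (via 8)
3: 5.5  (via 4)
5: 6.1  (via 8)
9: 6.6  (via 8)
7: 7.5  (via 5)
10: 11.3  (via 5)
1: 13.9  (via 9)
6: 16.3  (via 7)
2: 20.6  (via 1)
Shortest route: 8–9–1–2 = 20.6.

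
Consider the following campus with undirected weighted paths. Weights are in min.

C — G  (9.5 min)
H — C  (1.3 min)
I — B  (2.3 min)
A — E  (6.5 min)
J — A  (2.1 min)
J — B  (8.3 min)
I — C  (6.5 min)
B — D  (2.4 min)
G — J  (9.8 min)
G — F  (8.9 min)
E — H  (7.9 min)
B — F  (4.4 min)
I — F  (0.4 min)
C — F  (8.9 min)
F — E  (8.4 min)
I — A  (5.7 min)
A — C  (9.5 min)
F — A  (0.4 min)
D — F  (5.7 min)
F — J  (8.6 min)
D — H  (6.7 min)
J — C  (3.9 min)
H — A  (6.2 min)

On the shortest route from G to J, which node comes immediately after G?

Enumerating some paths:
G–C–J: 9.5+3.9 = 13.4
G–J: 9.8 = 9.8
G–F–A–J: 8.9+0.4+2.1 = 11.4
Cheapest is G–J at 9.8 min.
So from G the first move is to J.

J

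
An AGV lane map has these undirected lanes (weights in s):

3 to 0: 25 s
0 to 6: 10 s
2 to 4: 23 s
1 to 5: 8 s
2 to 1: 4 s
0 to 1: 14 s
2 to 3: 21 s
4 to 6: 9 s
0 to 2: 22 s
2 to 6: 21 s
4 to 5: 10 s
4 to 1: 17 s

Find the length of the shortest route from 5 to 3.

Compare a few routes:
5 → 1 → 2 → 3: 8+4+21 = 33
5 → 4 → 1 → 2 → 3: 10+17+4+21 = 52
5 → 1 → 0 → 3: 8+14+25 = 47
The minimum is 33 s via 5 → 1 → 2 → 3.

33 s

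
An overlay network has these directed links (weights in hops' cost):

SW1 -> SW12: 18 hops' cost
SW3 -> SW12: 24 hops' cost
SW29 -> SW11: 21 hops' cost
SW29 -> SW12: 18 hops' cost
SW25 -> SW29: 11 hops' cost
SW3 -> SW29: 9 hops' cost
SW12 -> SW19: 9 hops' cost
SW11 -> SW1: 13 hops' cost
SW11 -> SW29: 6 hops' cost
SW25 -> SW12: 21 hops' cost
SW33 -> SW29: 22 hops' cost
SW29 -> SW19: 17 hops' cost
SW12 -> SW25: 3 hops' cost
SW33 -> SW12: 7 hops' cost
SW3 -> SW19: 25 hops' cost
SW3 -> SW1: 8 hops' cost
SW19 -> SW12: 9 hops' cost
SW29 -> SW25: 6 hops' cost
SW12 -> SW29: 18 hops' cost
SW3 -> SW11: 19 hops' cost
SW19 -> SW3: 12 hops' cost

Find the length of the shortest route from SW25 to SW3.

40 hops' cost

Compare a few routes:
SW25–SW12–SW29–SW19–SW3: 21+18+17+12 = 68
SW25–SW29–SW12–SW19–SW3: 11+18+9+12 = 50
SW25–SW29–SW19–SW3: 11+17+12 = 40
SW25–SW12–SW19–SW3: 21+9+12 = 42
Cheapest is SW25–SW29–SW19–SW3 at 40 hops' cost.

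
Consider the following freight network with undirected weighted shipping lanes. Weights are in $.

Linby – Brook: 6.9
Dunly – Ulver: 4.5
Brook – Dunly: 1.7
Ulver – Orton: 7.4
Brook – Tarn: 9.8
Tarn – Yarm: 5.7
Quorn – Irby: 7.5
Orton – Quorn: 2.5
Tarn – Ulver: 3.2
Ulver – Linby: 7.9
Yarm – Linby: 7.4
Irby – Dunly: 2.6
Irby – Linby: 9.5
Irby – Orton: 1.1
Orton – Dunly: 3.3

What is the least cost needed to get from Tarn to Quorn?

Shortest distances from Tarn:
Tarn: 0
Ulver: 3.2  (via Tarn)
Yarm: 5.7  (via Tarn)
Dunly: 7.7  (via Ulver)
Brook: 9.4  (via Dunly)
Irby: 10.3  (via Dunly)
Orton: 10.6  (via Ulver)
Linby: 11.1  (via Ulver)
Quorn: 13.1  (via Orton)
Shortest route: Tarn–Ulver–Orton–Quorn = $13.1.

$13.1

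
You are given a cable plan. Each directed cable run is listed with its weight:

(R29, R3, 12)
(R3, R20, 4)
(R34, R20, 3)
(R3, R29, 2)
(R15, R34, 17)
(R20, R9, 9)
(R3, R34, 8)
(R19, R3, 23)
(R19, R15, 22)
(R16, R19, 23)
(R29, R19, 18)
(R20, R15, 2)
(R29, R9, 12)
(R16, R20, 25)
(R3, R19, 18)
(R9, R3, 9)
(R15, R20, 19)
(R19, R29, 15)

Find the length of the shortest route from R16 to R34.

44

Settle nodes by increasing distance from R16:
R16: 0
R19: 23  (via R16)
R20: 25  (via R16)
R15: 27  (via R20)
R9: 34  (via R20)
R29: 38  (via R19)
R3: 43  (via R9)
R34: 44  (via R15)
Shortest route: R16 → R20 → R15 → R34 = 44.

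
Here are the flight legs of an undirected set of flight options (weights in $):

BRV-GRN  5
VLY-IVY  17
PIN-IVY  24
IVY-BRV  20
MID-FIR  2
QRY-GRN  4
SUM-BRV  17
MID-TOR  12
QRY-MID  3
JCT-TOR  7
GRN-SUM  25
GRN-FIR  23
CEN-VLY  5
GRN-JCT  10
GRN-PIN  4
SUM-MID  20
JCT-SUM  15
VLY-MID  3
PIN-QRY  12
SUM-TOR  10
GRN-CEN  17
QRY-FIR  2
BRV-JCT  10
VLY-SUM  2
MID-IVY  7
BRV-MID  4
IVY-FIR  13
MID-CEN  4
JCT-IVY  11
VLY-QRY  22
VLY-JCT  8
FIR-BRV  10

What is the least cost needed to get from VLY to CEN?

Candidate routes:
VLY → CEN: 5 = 5
VLY → MID → CEN: 3+4 = 7
Cheapest is VLY → CEN at $5.

$5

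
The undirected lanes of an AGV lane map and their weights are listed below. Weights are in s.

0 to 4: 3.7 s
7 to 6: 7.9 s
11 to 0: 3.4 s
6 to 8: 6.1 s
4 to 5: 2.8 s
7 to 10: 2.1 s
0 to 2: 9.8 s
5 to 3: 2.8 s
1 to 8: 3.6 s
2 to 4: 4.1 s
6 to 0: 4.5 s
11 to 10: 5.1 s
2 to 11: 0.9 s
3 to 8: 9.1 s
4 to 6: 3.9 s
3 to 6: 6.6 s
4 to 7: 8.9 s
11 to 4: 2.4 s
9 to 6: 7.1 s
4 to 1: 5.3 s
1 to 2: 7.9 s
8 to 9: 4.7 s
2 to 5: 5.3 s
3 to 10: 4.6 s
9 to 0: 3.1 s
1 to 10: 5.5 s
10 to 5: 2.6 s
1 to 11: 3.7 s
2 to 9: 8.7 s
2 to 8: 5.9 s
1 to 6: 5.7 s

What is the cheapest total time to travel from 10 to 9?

Candidate routes:
10–5–4–0–9: 2.6+2.8+3.7+3.1 = 12.2
10–11–0–9: 5.1+3.4+3.1 = 11.6
Cheapest is 10–11–0–9 at 11.6 s.

11.6 s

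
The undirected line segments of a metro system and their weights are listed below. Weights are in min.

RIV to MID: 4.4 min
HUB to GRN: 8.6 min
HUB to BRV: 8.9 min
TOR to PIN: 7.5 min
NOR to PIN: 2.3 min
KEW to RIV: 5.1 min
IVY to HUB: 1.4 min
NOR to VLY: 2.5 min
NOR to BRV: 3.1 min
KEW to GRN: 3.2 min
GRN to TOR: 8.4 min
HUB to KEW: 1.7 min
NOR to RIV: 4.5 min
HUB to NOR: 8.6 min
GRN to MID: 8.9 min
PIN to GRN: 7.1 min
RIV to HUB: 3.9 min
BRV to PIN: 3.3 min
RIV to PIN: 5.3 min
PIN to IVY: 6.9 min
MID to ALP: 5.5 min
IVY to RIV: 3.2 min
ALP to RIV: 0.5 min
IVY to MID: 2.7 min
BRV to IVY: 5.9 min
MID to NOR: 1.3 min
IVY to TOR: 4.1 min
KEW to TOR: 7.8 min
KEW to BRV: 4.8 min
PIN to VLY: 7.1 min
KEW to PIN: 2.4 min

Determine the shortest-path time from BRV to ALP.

Shortest distances from BRV:
BRV: 0
NOR: 3.1  (via BRV)
PIN: 3.3  (via BRV)
MID: 4.4  (via NOR)
KEW: 4.8  (via BRV)
VLY: 5.6  (via NOR)
IVY: 5.9  (via BRV)
HUB: 6.5  (via KEW)
RIV: 7.6  (via NOR)
GRN: 8  (via KEW)
ALP: 8.1  (via RIV)
Shortest route: BRV–NOR–RIV–ALP = 8.1 min.

8.1 min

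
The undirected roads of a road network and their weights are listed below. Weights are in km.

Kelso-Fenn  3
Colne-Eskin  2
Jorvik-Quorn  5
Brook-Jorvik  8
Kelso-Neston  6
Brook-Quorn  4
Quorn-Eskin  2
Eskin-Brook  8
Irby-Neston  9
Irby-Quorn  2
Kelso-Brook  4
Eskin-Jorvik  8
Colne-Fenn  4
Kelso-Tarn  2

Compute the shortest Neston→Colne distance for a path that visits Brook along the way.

Shortest Neston→Brook: Neston → Kelso → Brook = 10
Shortest Brook→Colne: Brook → Quorn → Eskin → Colne = 8
Total via Brook: 10 + 8 = 18 km.

18 km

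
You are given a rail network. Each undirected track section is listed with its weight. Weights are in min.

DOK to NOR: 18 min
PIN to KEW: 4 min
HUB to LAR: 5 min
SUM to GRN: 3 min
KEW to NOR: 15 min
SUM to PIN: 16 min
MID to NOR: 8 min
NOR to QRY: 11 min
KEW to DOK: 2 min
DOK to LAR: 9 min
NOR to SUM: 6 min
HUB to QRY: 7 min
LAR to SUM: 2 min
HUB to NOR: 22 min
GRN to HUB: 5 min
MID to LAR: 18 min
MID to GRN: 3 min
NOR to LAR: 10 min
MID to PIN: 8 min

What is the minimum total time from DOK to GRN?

Running Dijkstra from DOK:
DOK: 0
KEW: 2  (via DOK)
PIN: 6  (via KEW)
LAR: 9  (via DOK)
SUM: 11  (via LAR)
HUB: 14  (via LAR)
GRN: 14  (via SUM)
Shortest route: DOK → LAR → SUM → GRN = 14 min.

14 min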